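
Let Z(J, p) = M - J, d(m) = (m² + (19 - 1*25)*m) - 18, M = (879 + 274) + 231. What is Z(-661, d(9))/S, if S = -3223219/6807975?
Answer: -13922308875/3223219 ≈ -4319.4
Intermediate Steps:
M = 1384 (M = 1153 + 231 = 1384)
d(m) = -18 + m² - 6*m (d(m) = (m² + (19 - 25)*m) - 18 = (m² - 6*m) - 18 = -18 + m² - 6*m)
Z(J, p) = 1384 - J
S = -3223219/6807975 (S = -3223219*1/6807975 = -3223219/6807975 ≈ -0.47345)
Z(-661, d(9))/S = (1384 - 1*(-661))/(-3223219/6807975) = (1384 + 661)*(-6807975/3223219) = 2045*(-6807975/3223219) = -13922308875/3223219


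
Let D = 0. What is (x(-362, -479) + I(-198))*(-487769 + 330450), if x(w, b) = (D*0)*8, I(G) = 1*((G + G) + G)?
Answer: 93447486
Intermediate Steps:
I(G) = 3*G (I(G) = 1*(2*G + G) = 1*(3*G) = 3*G)
x(w, b) = 0 (x(w, b) = (0*0)*8 = 0*8 = 0)
(x(-362, -479) + I(-198))*(-487769 + 330450) = (0 + 3*(-198))*(-487769 + 330450) = (0 - 594)*(-157319) = -594*(-157319) = 93447486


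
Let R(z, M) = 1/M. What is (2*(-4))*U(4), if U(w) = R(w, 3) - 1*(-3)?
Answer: -80/3 ≈ -26.667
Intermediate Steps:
U(w) = 10/3 (U(w) = 1/3 - 1*(-3) = ⅓ + 3 = 10/3)
(2*(-4))*U(4) = (2*(-4))*(10/3) = -8*10/3 = -80/3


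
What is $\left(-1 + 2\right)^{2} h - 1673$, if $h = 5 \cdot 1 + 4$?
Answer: $-1664$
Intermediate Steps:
$h = 9$ ($h = 5 + 4 = 9$)
$\left(-1 + 2\right)^{2} h - 1673 = \left(-1 + 2\right)^{2} \cdot 9 - 1673 = 1^{2} \cdot 9 - 1673 = 1 \cdot 9 - 1673 = 9 - 1673 = -1664$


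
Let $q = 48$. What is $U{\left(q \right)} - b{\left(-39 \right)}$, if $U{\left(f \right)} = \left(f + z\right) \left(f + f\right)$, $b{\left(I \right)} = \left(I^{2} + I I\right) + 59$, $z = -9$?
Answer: $643$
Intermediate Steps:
$b{\left(I \right)} = 59 + 2 I^{2}$ ($b{\left(I \right)} = \left(I^{2} + I^{2}\right) + 59 = 2 I^{2} + 59 = 59 + 2 I^{2}$)
$U{\left(f \right)} = 2 f \left(-9 + f\right)$ ($U{\left(f \right)} = \left(f - 9\right) \left(f + f\right) = \left(-9 + f\right) 2 f = 2 f \left(-9 + f\right)$)
$U{\left(q \right)} - b{\left(-39 \right)} = 2 \cdot 48 \left(-9 + 48\right) - \left(59 + 2 \left(-39\right)^{2}\right) = 2 \cdot 48 \cdot 39 - \left(59 + 2 \cdot 1521\right) = 3744 - \left(59 + 3042\right) = 3744 - 3101 = 643$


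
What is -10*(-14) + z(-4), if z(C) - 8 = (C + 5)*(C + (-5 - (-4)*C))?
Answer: 123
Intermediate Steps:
z(C) = 8 + (-5 + 5*C)*(5 + C) (z(C) = 8 + (C + 5)*(C + (-5 - (-4)*C)) = 8 + (5 + C)*(C + (-5 + 4*C)) = 8 + (5 + C)*(-5 + 5*C) = 8 + (-5 + 5*C)*(5 + C))
-10*(-14) + z(-4) = -10*(-14) + (-17 + 5*(-4)² + 20*(-4)) = 140 + (-17 + 5*16 - 80) = 140 + (-17 + 80 - 80) = 140 - 17 = 123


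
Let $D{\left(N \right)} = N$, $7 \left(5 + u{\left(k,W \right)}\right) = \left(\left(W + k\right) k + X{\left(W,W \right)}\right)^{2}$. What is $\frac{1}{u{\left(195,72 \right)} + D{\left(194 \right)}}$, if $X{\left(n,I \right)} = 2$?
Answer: $\frac{7}{2710973812} \approx 2.5821 \cdot 10^{-9}$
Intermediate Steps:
$u{\left(k,W \right)} = -5 + \frac{\left(2 + k \left(W + k\right)\right)^{2}}{7}$ ($u{\left(k,W \right)} = -5 + \frac{\left(\left(W + k\right) k + 2\right)^{2}}{7} = -5 + \frac{\left(k \left(W + k\right) + 2\right)^{2}}{7} = -5 + \frac{\left(2 + k \left(W + k\right)\right)^{2}}{7}$)
$\frac{1}{u{\left(195,72 \right)} + D{\left(194 \right)}} = \frac{1}{\left(-5 + \frac{\left(2 + 195^{2} + 72 \cdot 195\right)^{2}}{7}\right) + 194} = \frac{1}{\left(-5 + \frac{\left(2 + 38025 + 14040\right)^{2}}{7}\right) + 194} = \frac{1}{\left(-5 + \frac{52067^{2}}{7}\right) + 194} = \frac{1}{\left(-5 + \frac{1}{7} \cdot 2710972489\right) + 194} = \frac{1}{\left(-5 + \frac{2710972489}{7}\right) + 194} = \frac{1}{\frac{2710972454}{7} + 194} = \frac{1}{\frac{2710973812}{7}} = \frac{7}{2710973812}$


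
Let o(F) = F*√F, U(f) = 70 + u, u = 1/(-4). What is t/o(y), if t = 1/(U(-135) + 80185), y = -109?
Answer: 4*I*√109/3814026739 ≈ 1.0949e-8*I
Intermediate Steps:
u = -¼ ≈ -0.25000
U(f) = 279/4 (U(f) = 70 - ¼ = 279/4)
o(F) = F^(3/2)
t = 4/321019 (t = 1/(279/4 + 80185) = 1/(321019/4) = 4/321019 ≈ 1.2460e-5)
t/o(y) = 4/(321019*((-109)^(3/2))) = 4/(321019*((-109*I*√109))) = 4*(I*√109/11881)/321019 = 4*I*√109/3814026739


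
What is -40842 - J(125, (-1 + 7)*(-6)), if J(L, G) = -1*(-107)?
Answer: -40949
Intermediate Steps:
J(L, G) = 107
-40842 - J(125, (-1 + 7)*(-6)) = -40842 - 1*107 = -40842 - 107 = -40949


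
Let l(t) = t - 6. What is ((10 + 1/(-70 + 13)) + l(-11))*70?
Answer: -28000/57 ≈ -491.23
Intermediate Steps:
l(t) = -6 + t
((10 + 1/(-70 + 13)) + l(-11))*70 = ((10 + 1/(-70 + 13)) + (-6 - 11))*70 = ((10 + 1/(-57)) - 17)*70 = ((10 - 1/57) - 17)*70 = (569/57 - 17)*70 = -400/57*70 = -28000/57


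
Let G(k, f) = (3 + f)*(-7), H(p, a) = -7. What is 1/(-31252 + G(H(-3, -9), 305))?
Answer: -1/33408 ≈ -2.9933e-5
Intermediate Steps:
G(k, f) = -21 - 7*f
1/(-31252 + G(H(-3, -9), 305)) = 1/(-31252 + (-21 - 7*305)) = 1/(-31252 + (-21 - 2135)) = 1/(-31252 - 2156) = 1/(-33408) = -1/33408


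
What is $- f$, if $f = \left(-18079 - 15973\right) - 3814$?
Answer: $37866$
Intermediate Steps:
$f = -37866$ ($f = \left(-18079 - 15973\right) - 3814 = -34052 - 3814 = -37866$)
$- f = \left(-1\right) \left(-37866\right) = 37866$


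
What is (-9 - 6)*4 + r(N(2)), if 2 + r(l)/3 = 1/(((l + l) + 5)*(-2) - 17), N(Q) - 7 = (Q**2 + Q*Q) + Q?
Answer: -6273/95 ≈ -66.032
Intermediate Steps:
N(Q) = 7 + Q + 2*Q**2 (N(Q) = 7 + ((Q**2 + Q*Q) + Q) = 7 + ((Q**2 + Q**2) + Q) = 7 + (2*Q**2 + Q) = 7 + (Q + 2*Q**2) = 7 + Q + 2*Q**2)
r(l) = -6 + 3/(-27 - 4*l) (r(l) = -6 + 3/(((l + l) + 5)*(-2) - 17) = -6 + 3/((2*l + 5)*(-2) - 17) = -6 + 3/((5 + 2*l)*(-2) - 17) = -6 + 3/((-10 - 4*l) - 17) = -6 + 3/(-27 - 4*l))
(-9 - 6)*4 + r(N(2)) = (-9 - 6)*4 + 3*(-55 - 8*(7 + 2 + 2*2**2))/(27 + 4*(7 + 2 + 2*2**2)) = -15*4 + 3*(-55 - 8*(7 + 2 + 2*4))/(27 + 4*(7 + 2 + 2*4)) = -60 + 3*(-55 - 8*(7 + 2 + 8))/(27 + 4*(7 + 2 + 8)) = -60 + 3*(-55 - 8*17)/(27 + 4*17) = -60 + 3*(-55 - 136)/(27 + 68) = -60 + 3*(-191)/95 = -60 + 3*(1/95)*(-191) = -60 - 573/95 = -6273/95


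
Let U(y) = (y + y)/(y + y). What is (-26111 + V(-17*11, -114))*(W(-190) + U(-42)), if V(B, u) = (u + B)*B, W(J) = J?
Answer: -5703264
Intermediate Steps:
U(y) = 1 (U(y) = (2*y)/((2*y)) = (2*y)*(1/(2*y)) = 1)
V(B, u) = B*(B + u) (V(B, u) = (B + u)*B = B*(B + u))
(-26111 + V(-17*11, -114))*(W(-190) + U(-42)) = (-26111 + (-17*11)*(-17*11 - 114))*(-190 + 1) = (-26111 - 187*(-187 - 114))*(-189) = (-26111 - 187*(-301))*(-189) = (-26111 + 56287)*(-189) = 30176*(-189) = -5703264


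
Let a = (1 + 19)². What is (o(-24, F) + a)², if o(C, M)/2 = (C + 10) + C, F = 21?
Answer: 104976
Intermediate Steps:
o(C, M) = 20 + 4*C (o(C, M) = 2*((C + 10) + C) = 2*((10 + C) + C) = 2*(10 + 2*C) = 20 + 4*C)
a = 400 (a = 20² = 400)
(o(-24, F) + a)² = ((20 + 4*(-24)) + 400)² = ((20 - 96) + 400)² = (-76 + 400)² = 324² = 104976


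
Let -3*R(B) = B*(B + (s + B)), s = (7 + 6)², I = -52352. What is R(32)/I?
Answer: 233/4908 ≈ 0.047473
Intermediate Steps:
s = 169 (s = 13² = 169)
R(B) = -B*(169 + 2*B)/3 (R(B) = -B*(B + (169 + B))/3 = -B*(169 + 2*B)/3)
R(32)/I = -⅓*32*(169 + 2*32)/(-52352) = -⅓*32*(169 + 64)*(-1/52352) = -⅓*32*233*(-1/52352) = -7456/3*(-1/52352) = 233/4908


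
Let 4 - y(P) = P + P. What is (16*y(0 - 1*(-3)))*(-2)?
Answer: 64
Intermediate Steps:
y(P) = 4 - 2*P (y(P) = 4 - (P + P) = 4 - 2*P)
(16*y(0 - 1*(-3)))*(-2) = (16*(4 - 2*(0 - 1*(-3))))*(-2) = (16*(4 - 2*(0 + 3)))*(-2) = (16*(4 - 2*3))*(-2) = (16*(4 - 6))*(-2) = (16*(-2))*(-2) = -32*(-2) = 64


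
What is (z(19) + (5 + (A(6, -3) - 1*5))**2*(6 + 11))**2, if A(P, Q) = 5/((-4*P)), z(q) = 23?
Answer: 186950929/331776 ≈ 563.49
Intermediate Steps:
A(P, Q) = -5/(4*P) (A(P, Q) = 5*(-1/(4*P)) = -5/(4*P))
(z(19) + (5 + (A(6, -3) - 1*5))**2*(6 + 11))**2 = (23 + (5 + (-5/4/6 - 1*5))**2*(6 + 11))**2 = (23 + (5 + (-5/4*1/6 - 5))**2*17)**2 = (23 + (5 + (-5/24 - 5))**2*17)**2 = (23 + (5 - 125/24)**2*17)**2 = (23 + (-5/24)**2*17)**2 = (23 + (25/576)*17)**2 = (23 + 425/576)**2 = (13673/576)**2 = 186950929/331776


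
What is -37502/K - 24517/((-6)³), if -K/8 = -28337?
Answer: 693725675/6120792 ≈ 113.34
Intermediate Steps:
K = 226696 (K = -8*(-28337) = 226696)
-37502/K - 24517/((-6)³) = -37502/226696 - 24517/((-6)³) = -37502*1/226696 - 24517/(-216) = -18751/113348 - 24517*(-1/216) = -18751/113348 + 24517/216 = 693725675/6120792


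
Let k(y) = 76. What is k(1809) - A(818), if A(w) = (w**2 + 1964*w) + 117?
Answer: -2275717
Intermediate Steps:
A(w) = 117 + w**2 + 1964*w
k(1809) - A(818) = 76 - (117 + 818**2 + 1964*818) = 76 - (117 + 669124 + 1606552) = 76 - 1*2275793 = 76 - 2275793 = -2275717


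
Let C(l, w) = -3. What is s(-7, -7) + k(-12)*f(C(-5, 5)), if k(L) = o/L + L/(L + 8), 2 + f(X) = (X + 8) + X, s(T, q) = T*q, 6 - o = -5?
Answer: 49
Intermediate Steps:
o = 11 (o = 6 - 1*(-5) = 6 + 5 = 11)
f(X) = 6 + 2*X (f(X) = -2 + ((X + 8) + X) = -2 + ((8 + X) + X) = -2 + (8 + 2*X) = 6 + 2*X)
k(L) = 11/L + L/(8 + L) (k(L) = 11/L + L/(L + 8) = 11/L + L/(8 + L))
s(-7, -7) + k(-12)*f(C(-5, 5)) = -7*(-7) + ((88 + (-12)² + 11*(-12))/((-12)*(8 - 12)))*(6 + 2*(-3)) = 49 + (-1/12*(88 + 144 - 132)/(-4))*(6 - 6) = 49 - 1/12*(-¼)*100*0 = 49 + (25/12)*0 = 49 + 0 = 49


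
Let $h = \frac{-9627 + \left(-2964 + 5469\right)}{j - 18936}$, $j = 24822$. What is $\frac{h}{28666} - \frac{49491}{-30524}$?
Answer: $\frac{53527588573}{33014460204} \approx 1.6213$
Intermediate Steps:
$h = - \frac{1187}{981}$ ($h = \frac{-9627 + \left(-2964 + 5469\right)}{24822 - 18936} = \frac{-9627 + 2505}{5886} = \left(-7122\right) \frac{1}{5886} = - \frac{1187}{981} \approx -1.21$)
$\frac{h}{28666} - \frac{49491}{-30524} = - \frac{1187}{981 \cdot 28666} - \frac{49491}{-30524} = \left(- \frac{1187}{981}\right) \frac{1}{28666} - - \frac{3807}{2348} = - \frac{1187}{28121346} + \frac{3807}{2348} = \frac{53527588573}{33014460204}$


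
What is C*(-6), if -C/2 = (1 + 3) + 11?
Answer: 180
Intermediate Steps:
C = -30 (C = -2*((1 + 3) + 11) = -2*(4 + 11) = -2*15 = -30)
C*(-6) = -30*(-6) = 180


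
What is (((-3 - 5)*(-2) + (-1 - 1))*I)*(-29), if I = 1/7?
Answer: -58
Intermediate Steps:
I = ⅐ ≈ 0.14286
(((-3 - 5)*(-2) + (-1 - 1))*I)*(-29) = (((-3 - 5)*(-2) + (-1 - 1))*(⅐))*(-29) = ((-8*(-2) - 2)*(⅐))*(-29) = ((16 - 2)*(⅐))*(-29) = (14*(⅐))*(-29) = 2*(-29) = -58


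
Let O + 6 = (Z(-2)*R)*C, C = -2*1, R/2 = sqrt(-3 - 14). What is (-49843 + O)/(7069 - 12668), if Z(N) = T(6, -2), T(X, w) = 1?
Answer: 49849/5599 + 4*I*sqrt(17)/5599 ≈ 8.9032 + 0.0029456*I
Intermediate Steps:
Z(N) = 1
R = 2*I*sqrt(17) (R = 2*sqrt(-3 - 14) = 2*sqrt(-17) = 2*(I*sqrt(17)) = 2*I*sqrt(17) ≈ 8.2462*I)
C = -2
O = -6 - 4*I*sqrt(17) (O = -6 + (1*(2*I*sqrt(17)))*(-2) = -6 + (2*I*sqrt(17))*(-2) = -6 - 4*I*sqrt(17) ≈ -6.0 - 16.492*I)
(-49843 + O)/(7069 - 12668) = (-49843 + (-6 - 4*I*sqrt(17)))/(7069 - 12668) = (-49849 - 4*I*sqrt(17))/(-5599) = (-49849 - 4*I*sqrt(17))*(-1/5599) = 49849/5599 + 4*I*sqrt(17)/5599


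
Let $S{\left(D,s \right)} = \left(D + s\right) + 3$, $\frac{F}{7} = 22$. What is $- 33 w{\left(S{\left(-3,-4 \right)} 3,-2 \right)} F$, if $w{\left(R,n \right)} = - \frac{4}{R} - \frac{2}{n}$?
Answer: $-6776$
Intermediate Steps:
$F = 154$ ($F = 7 \cdot 22 = 154$)
$S{\left(D,s \right)} = 3 + D + s$
$- 33 w{\left(S{\left(-3,-4 \right)} 3,-2 \right)} F = - 33 \left(- \frac{4}{\left(3 - 3 - 4\right) 3} - \frac{2}{-2}\right) 154 = - 33 \left(- \frac{4}{\left(-4\right) 3} - -1\right) 154 = - 33 \left(- \frac{4}{-12} + 1\right) 154 = - 33 \left(\left(-4\right) \left(- \frac{1}{12}\right) + 1\right) 154 = - 33 \left(\frac{1}{3} + 1\right) 154 = \left(-33\right) \frac{4}{3} \cdot 154 = \left(-44\right) 154 = -6776$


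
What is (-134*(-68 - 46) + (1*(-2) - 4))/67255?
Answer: 3054/13451 ≈ 0.22705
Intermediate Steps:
(-134*(-68 - 46) + (1*(-2) - 4))/67255 = (-134*(-114) + (-2 - 4))*(1/67255) = (15276 - 6)*(1/67255) = 15270*(1/67255) = 3054/13451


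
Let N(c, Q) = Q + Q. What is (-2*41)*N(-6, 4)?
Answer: -656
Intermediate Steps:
N(c, Q) = 2*Q
(-2*41)*N(-6, 4) = (-2*41)*(2*4) = -82*8 = -656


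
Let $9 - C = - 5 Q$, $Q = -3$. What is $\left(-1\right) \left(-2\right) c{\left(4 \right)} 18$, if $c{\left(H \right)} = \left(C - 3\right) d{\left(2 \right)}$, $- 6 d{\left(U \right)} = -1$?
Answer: $-54$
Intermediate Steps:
$d{\left(U \right)} = \frac{1}{6}$ ($d{\left(U \right)} = \left(- \frac{1}{6}\right) \left(-1\right) = \frac{1}{6}$)
$C = -6$ ($C = 9 - \left(-5\right) \left(-3\right) = 9 - 15 = -6$)
$c{\left(H \right)} = - \frac{3}{2}$ ($c{\left(H \right)} = \left(-6 - 3\right) \frac{1}{6} = \left(-9\right) \frac{1}{6} = - \frac{3}{2}$)
$\left(-1\right) \left(-2\right) c{\left(4 \right)} 18 = \left(-1\right) \left(-2\right) \left(- \frac{3}{2}\right) 18 = 2 \left(- \frac{3}{2}\right) 18 = \left(-3\right) 18 = -54$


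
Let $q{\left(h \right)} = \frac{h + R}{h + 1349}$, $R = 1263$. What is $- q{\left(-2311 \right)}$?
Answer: $- \frac{524}{481} \approx -1.0894$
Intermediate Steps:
$q{\left(h \right)} = \frac{1263 + h}{1349 + h}$ ($q{\left(h \right)} = \frac{h + 1263}{h + 1349} = \frac{1263 + h}{1349 + h}$)
$- q{\left(-2311 \right)} = - \frac{1263 - 2311}{1349 - 2311} = - \frac{-1048}{-962} = - \frac{\left(-1\right) \left(-1048\right)}{962} = \left(-1\right) \frac{524}{481} = - \frac{524}{481}$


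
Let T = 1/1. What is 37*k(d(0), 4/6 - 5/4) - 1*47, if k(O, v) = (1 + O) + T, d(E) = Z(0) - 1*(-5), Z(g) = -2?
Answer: 138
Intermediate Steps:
T = 1 (T = 1*1 = 1)
d(E) = 3 (d(E) = -2 - 1*(-5) = -2 + 5 = 3)
k(O, v) = 2 + O (k(O, v) = (1 + O) + 1 = 2 + O)
37*k(d(0), 4/6 - 5/4) - 1*47 = 37*(2 + 3) - 1*47 = 37*5 - 47 = 185 - 47 = 138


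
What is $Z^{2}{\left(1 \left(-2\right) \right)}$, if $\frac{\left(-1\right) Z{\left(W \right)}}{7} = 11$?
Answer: $5929$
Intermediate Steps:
$Z{\left(W \right)} = -77$ ($Z{\left(W \right)} = \left(-7\right) 11 = -77$)
$Z^{2}{\left(1 \left(-2\right) \right)} = \left(-77\right)^{2} = 5929$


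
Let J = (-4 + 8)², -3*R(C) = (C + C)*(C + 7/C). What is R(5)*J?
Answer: -1024/3 ≈ -341.33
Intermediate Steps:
R(C) = -2*C*(C + 7/C)/3 (R(C) = -(C + C)*(C + 7/C)/3 = -2*C*(C + 7/C)/3)
J = 16 (J = 4² = 16)
R(5)*J = (-14/3 - ⅔*5²)*16 = (-14/3 - ⅔*25)*16 = (-14/3 - 50/3)*16 = -64/3*16 = -1024/3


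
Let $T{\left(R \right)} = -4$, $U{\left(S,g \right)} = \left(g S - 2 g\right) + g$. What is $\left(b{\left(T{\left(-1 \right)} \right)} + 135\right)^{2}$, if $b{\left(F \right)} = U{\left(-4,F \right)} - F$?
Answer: $25281$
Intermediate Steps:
$U{\left(S,g \right)} = - g + S g$ ($U{\left(S,g \right)} = \left(S g - 2 g\right) + g = \left(- 2 g + S g\right) + g = - g + S g$)
$b{\left(F \right)} = - 6 F$ ($b{\left(F \right)} = F \left(-1 - 4\right) - F = F \left(-5\right) - F = - 5 F - F = - 6 F$)
$\left(b{\left(T{\left(-1 \right)} \right)} + 135\right)^{2} = \left(\left(-6\right) \left(-4\right) + 135\right)^{2} = \left(24 + 135\right)^{2} = 159^{2} = 25281$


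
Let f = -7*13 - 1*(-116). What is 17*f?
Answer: 425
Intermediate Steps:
f = 25 (f = -91 + 116 = 25)
17*f = 17*25 = 425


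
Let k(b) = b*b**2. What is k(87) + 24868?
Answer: 683371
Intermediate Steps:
k(b) = b**3
k(87) + 24868 = 87**3 + 24868 = 658503 + 24868 = 683371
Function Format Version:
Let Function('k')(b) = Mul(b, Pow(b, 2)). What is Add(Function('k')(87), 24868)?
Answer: 683371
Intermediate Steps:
Function('k')(b) = Pow(b, 3)
Add(Function('k')(87), 24868) = Add(Pow(87, 3), 24868) = Add(658503, 24868) = 683371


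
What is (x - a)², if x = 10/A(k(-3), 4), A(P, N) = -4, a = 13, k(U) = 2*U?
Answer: 961/4 ≈ 240.25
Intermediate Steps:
x = -5/2 (x = 10/(-4) = 10*(-¼) = -5/2 ≈ -2.5000)
(x - a)² = (-5/2 - 1*13)² = (-5/2 - 13)² = (-31/2)² = 961/4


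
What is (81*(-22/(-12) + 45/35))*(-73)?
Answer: -258201/14 ≈ -18443.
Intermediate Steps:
(81*(-22/(-12) + 45/35))*(-73) = (81*(-22*(-1/12) + 45*(1/35)))*(-73) = (81*(11/6 + 9/7))*(-73) = (81*(131/42))*(-73) = (3537/14)*(-73) = -258201/14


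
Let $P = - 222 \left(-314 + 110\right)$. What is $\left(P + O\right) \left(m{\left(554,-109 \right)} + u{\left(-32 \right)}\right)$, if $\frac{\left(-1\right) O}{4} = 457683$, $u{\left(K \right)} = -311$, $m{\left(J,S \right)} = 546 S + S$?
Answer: $107008800696$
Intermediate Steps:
$m{\left(J,S \right)} = 547 S$
$O = -1830732$ ($O = \left(-4\right) 457683 = -1830732$)
$P = 45288$ ($P = \left(-222\right) \left(-204\right) = 45288$)
$\left(P + O\right) \left(m{\left(554,-109 \right)} + u{\left(-32 \right)}\right) = \left(45288 - 1830732\right) \left(547 \left(-109\right) - 311\right) = - 1785444 \left(-59623 - 311\right) = \left(-1785444\right) \left(-59934\right) = 107008800696$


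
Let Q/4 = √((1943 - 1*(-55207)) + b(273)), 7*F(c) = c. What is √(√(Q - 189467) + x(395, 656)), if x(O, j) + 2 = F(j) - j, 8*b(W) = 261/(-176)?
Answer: √(-13382600 + 1078*√11*√(-8336548 + 9*√21855218))/154 ≈ 8.5937 + 25.261*I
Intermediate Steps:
b(W) = -261/1408 (b(W) = (261/(-176))/8 = (261*(-1/176))/8 = (⅛)*(-261/176) = -261/1408)
F(c) = c/7
Q = 9*√21855218/44 (Q = 4*√((1943 - 1*(-55207)) - 261/1408) = 4*√((1943 + 55207) - 261/1408) = 4*√(57150 - 261/1408) = 4*√(80466939/1408) = 4*(9*√21855218/176) = 9*√21855218/44 ≈ 956.24)
x(O, j) = -2 - 6*j/7 (x(O, j) = -2 + (j/7 - j) = -2 - 6*j/7)
√(√(Q - 189467) + x(395, 656)) = √(√(9*√21855218/44 - 189467) + (-2 - 6/7*656)) = √(√(-189467 + 9*√21855218/44) + (-2 - 3936/7)) = √(√(-189467 + 9*√21855218/44) - 3950/7) = √(-3950/7 + √(-189467 + 9*√21855218/44))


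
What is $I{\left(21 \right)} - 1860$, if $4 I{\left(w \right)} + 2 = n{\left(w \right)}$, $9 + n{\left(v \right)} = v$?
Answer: $- \frac{3715}{2} \approx -1857.5$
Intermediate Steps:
$n{\left(v \right)} = -9 + v$
$I{\left(w \right)} = - \frac{11}{4} + \frac{w}{4}$ ($I{\left(w \right)} = - \frac{1}{2} + \frac{-9 + w}{4} = - \frac{1}{2} + \left(- \frac{9}{4} + \frac{w}{4}\right) = - \frac{11}{4} + \frac{w}{4}$)
$I{\left(21 \right)} - 1860 = \left(- \frac{11}{4} + \frac{1}{4} \cdot 21\right) - 1860 = \left(- \frac{11}{4} + \frac{21}{4}\right) - 1860 = \frac{5}{2} - 1860 = - \frac{3715}{2}$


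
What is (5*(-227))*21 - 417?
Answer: -24252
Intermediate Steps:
(5*(-227))*21 - 417 = -1135*21 - 417 = -23835 - 417 = -24252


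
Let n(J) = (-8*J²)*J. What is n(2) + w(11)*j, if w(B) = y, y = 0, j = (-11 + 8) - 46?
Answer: -64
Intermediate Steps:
j = -49 (j = -3 - 46 = -49)
n(J) = -8*J³
w(B) = 0
n(2) + w(11)*j = -8*2³ + 0*(-49) = -8*8 + 0 = -64 + 0 = -64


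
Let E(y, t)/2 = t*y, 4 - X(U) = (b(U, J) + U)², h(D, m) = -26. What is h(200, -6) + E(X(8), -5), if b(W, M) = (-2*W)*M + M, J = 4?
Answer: 26974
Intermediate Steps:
b(W, M) = M - 2*M*W (b(W, M) = -2*M*W + M = M - 2*M*W)
X(U) = 4 - (4 - 7*U)² (X(U) = 4 - (4*(1 - 2*U) + U)² = 4 - ((4 - 8*U) + U)² = 4 - (4 - 7*U)²)
E(y, t) = 2*t*y (E(y, t) = 2*(t*y) = 2*t*y)
h(200, -6) + E(X(8), -5) = -26 + 2*(-5)*(4 - (-4 + 7*8)²) = -26 + 2*(-5)*(4 - (-4 + 56)²) = -26 + 2*(-5)*(4 - 1*52²) = -26 + 2*(-5)*(4 - 1*2704) = -26 + 2*(-5)*(4 - 2704) = -26 + 2*(-5)*(-2700) = -26 + 27000 = 26974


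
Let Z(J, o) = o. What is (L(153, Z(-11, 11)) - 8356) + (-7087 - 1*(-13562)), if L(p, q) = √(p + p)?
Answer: -1881 + 3*√34 ≈ -1863.5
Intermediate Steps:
L(p, q) = √2*√p (L(p, q) = √(2*p) = √2*√p)
(L(153, Z(-11, 11)) - 8356) + (-7087 - 1*(-13562)) = (√2*√153 - 8356) + (-7087 - 1*(-13562)) = (√2*(3*√17) - 8356) + (-7087 + 13562) = (3*√34 - 8356) + 6475 = (-8356 + 3*√34) + 6475 = -1881 + 3*√34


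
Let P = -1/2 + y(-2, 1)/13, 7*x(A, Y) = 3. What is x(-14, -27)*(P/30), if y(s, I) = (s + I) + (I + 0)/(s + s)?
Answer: -31/3640 ≈ -0.0085165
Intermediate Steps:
x(A, Y) = 3/7 (x(A, Y) = (1/7)*3 = 3/7)
y(s, I) = I + s + I/(2*s) (y(s, I) = (I + s) + I/((2*s)) = (I + s) + I*(1/(2*s)) = (I + s) + I/(2*s) = I + s + I/(2*s))
P = -31/52 (P = -1/2 + (1 - 2 + (1/2)*1/(-2))/13 = -1*1/2 + (1 - 2 + (1/2)*1*(-1/2))*(1/13) = -1/2 + (1 - 2 - 1/4)*(1/13) = -1/2 - 5/4*1/13 = -1/2 - 5/52 = -31/52 ≈ -0.59615)
x(-14, -27)*(P/30) = 3*(-31/52/30)/7 = 3*(-31/52*1/30)/7 = (3/7)*(-31/1560) = -31/3640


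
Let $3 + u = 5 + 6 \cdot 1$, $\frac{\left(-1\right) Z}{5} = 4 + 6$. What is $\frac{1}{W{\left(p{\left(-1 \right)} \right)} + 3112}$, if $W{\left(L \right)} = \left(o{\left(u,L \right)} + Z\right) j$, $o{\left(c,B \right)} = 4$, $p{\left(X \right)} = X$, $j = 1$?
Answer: $\frac{1}{3066} \approx 0.00032616$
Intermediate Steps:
$Z = -50$ ($Z = - 5 \left(4 + 6\right) = \left(-5\right) 10 = -50$)
$u = 8$ ($u = -3 + \left(5 + 6 \cdot 1\right) = -3 + \left(5 + 6\right) = -3 + 11 = 8$)
$W{\left(L \right)} = -46$ ($W{\left(L \right)} = \left(4 - 50\right) 1 = \left(-46\right) 1 = -46$)
$\frac{1}{W{\left(p{\left(-1 \right)} \right)} + 3112} = \frac{1}{-46 + 3112} = \frac{1}{3066}$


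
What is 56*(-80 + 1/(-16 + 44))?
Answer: -4478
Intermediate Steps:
56*(-80 + 1/(-16 + 44)) = 56*(-80 + 1/28) = 56*(-2239/28) = -4478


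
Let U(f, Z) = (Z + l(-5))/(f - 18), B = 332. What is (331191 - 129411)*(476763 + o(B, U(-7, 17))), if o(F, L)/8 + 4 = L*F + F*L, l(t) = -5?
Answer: 478401453036/5 ≈ 9.5680e+10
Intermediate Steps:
U(f, Z) = (-5 + Z)/(-18 + f) (U(f, Z) = (Z - 5)/(f - 18) = (-5 + Z)/(-18 + f))
o(F, L) = -32 + 16*F*L (o(F, L) = -32 + 8*(L*F + F*L) = -32 + 8*(F*L + F*L) = -32 + 8*(2*F*L) = -32 + 16*F*L)
(331191 - 129411)*(476763 + o(B, U(-7, 17))) = (331191 - 129411)*(476763 + (-32 + 16*332*((-5 + 17)/(-18 - 7)))) = 201780*(476763 + (-32 + 16*332*(12/(-25)))) = 201780*(476763 + (-32 + 16*332*(-1/25*12))) = 201780*(476763 + (-32 + 16*332*(-12/25))) = 201780*(476763 + (-32 - 63744/25)) = 201780*(476763 - 64544/25) = 201780*(11854531/25) = 478401453036/5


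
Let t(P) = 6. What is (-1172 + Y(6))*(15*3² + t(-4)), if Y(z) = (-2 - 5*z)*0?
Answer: -165252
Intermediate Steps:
Y(z) = 0
(-1172 + Y(6))*(15*3² + t(-4)) = (-1172 + 0)*(15*3² + 6) = -1172*(15*9 + 6) = -1172*(135 + 6) = -1172*141 = -165252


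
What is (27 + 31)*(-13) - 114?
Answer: -868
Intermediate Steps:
(27 + 31)*(-13) - 114 = 58*(-13) - 114 = -754 - 114 = -868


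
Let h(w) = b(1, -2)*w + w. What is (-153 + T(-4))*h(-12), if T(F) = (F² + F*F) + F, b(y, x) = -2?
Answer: -1500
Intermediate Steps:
T(F) = F + 2*F² (T(F) = (F² + F²) + F = 2*F² + F = F + 2*F²)
h(w) = -w (h(w) = -2*w + w = -w)
(-153 + T(-4))*h(-12) = (-153 - 4*(1 + 2*(-4)))*(-1*(-12)) = (-153 - 4*(1 - 8))*12 = (-153 - 4*(-7))*12 = (-153 + 28)*12 = -125*12 = -1500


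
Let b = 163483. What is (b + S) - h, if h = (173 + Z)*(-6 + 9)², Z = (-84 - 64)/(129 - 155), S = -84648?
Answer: 1003948/13 ≈ 77227.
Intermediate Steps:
Z = 74/13 (Z = -148/(-26) = -148*(-1/26) = 74/13 ≈ 5.6923)
h = 20907/13 (h = (173 + 74/13)*(-6 + 9)² = (2323/13)*3² = (2323/13)*9 = 20907/13 ≈ 1608.2)
(b + S) - h = (163483 - 84648) - 1*20907/13 = 78835 - 20907/13 = 1003948/13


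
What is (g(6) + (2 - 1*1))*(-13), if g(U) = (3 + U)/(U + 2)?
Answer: -221/8 ≈ -27.625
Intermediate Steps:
g(U) = (3 + U)/(2 + U)
(g(6) + (2 - 1*1))*(-13) = ((3 + 6)/(2 + 6) + (2 - 1*1))*(-13) = (9/8 + (2 - 1))*(-13) = ((⅛)*9 + 1)*(-13) = (9/8 + 1)*(-13) = (17/8)*(-13) = -221/8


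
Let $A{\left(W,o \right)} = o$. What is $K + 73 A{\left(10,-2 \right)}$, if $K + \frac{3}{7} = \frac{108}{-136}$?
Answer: $- \frac{35039}{238} \approx -147.22$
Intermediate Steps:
$K = - \frac{291}{238}$ ($K = - \frac{3}{7} + \frac{108}{-136} = - \frac{3}{7} + 108 \left(- \frac{1}{136}\right) = - \frac{3}{7} - \frac{27}{34} = - \frac{291}{238} \approx -1.2227$)
$K + 73 A{\left(10,-2 \right)} = - \frac{291}{238} + 73 \left(-2\right) = - \frac{291}{238} - 146 = - \frac{35039}{238}$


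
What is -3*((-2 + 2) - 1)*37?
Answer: 111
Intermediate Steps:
-3*((-2 + 2) - 1)*37 = -3*(0 - 1)*37 = -3*(-1)*37 = 3*37 = 111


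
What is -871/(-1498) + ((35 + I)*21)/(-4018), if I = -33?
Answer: 35069/61418 ≈ 0.57099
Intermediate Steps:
-871/(-1498) + ((35 + I)*21)/(-4018) = -871/(-1498) + ((35 - 33)*21)/(-4018) = -871*(-1/1498) + (2*21)*(-1/4018) = 871/1498 + 42*(-1/4018) = 871/1498 - 3/287 = 35069/61418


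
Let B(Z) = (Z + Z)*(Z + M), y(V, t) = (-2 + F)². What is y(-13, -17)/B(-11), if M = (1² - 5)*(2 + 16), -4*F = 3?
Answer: 11/2656 ≈ 0.0041416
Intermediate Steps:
F = -¾ (F = -¼*3 = -¾ ≈ -0.75000)
M = -72 (M = (1 - 5)*18 = -4*18 = -72)
y(V, t) = 121/16 (y(V, t) = (-2 - ¾)² = (-11/4)² = 121/16)
B(Z) = 2*Z*(-72 + Z) (B(Z) = (Z + Z)*(Z - 72) = (2*Z)*(-72 + Z) = 2*Z*(-72 + Z))
y(-13, -17)/B(-11) = 121/(16*((2*(-11)*(-72 - 11)))) = 121/(16*((2*(-11)*(-83)))) = (121/16)/1826 = (121/16)*(1/1826) = 11/2656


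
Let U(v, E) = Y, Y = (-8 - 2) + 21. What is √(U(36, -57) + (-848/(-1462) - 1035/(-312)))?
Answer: √21525340330/38012 ≈ 3.8597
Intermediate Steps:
Y = 11 (Y = -10 + 21 = 11)
U(v, E) = 11
√(U(36, -57) + (-848/(-1462) - 1035/(-312))) = √(11 + (-848/(-1462) - 1035/(-312))) = √(11 + (-848*(-1/1462) - 1035*(-1/312))) = √(11 + (424/731 + 345/104)) = √(11 + 296291/76024) = √(1132555/76024) = √21525340330/38012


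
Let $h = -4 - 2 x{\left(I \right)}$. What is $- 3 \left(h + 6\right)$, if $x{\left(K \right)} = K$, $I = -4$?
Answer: $-30$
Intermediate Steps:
$h = 4$ ($h = -4 - -8 = -4 + 8 = 4$)
$- 3 \left(h + 6\right) = - 3 \left(4 + 6\right) = \left(-3\right) 10 = -30$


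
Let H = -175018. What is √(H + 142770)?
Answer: 2*I*√8062 ≈ 179.58*I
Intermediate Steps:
√(H + 142770) = √(-175018 + 142770) = √(-32248) = 2*I*√8062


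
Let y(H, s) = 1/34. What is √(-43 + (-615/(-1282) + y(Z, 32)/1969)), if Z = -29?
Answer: I*√19574979031480983/21456193 ≈ 6.5208*I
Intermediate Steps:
y(H, s) = 1/34
√(-43 + (-615/(-1282) + y(Z, 32)/1969)) = √(-43 + (-615/(-1282) + (1/34)/1969)) = √(-43 + (-615*(-1/1282) + (1/34)*(1/1969))) = √(-43 + (615/1282 + 1/66946)) = √(-43 + 10293268/21456193) = √(-912323031/21456193) = I*√19574979031480983/21456193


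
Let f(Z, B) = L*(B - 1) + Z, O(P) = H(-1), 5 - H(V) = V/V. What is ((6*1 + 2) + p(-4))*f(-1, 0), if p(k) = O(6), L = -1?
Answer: 0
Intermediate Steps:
H(V) = 4 (H(V) = 5 - V/V = 5 - 1*1 = 5 - 1 = 4)
O(P) = 4
p(k) = 4
f(Z, B) = 1 + Z - B (f(Z, B) = -(B - 1) + Z = -(-1 + B) + Z = (1 - B) + Z = 1 + Z - B)
((6*1 + 2) + p(-4))*f(-1, 0) = ((6*1 + 2) + 4)*(1 - 1 - 1*0) = ((6 + 2) + 4)*(1 - 1 + 0) = (8 + 4)*0 = 12*0 = 0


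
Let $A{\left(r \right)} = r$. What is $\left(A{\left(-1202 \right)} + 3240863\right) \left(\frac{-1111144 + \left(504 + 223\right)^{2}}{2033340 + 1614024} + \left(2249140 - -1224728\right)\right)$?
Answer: $\frac{13682665579407308919}{1215788} \approx 1.1254 \cdot 10^{13}$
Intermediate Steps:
$\left(A{\left(-1202 \right)} + 3240863\right) \left(\frac{-1111144 + \left(504 + 223\right)^{2}}{2033340 + 1614024} + \left(2249140 - -1224728\right)\right) = \left(-1202 + 3240863\right) \left(\frac{-1111144 + \left(504 + 223\right)^{2}}{2033340 + 1614024} + \left(2249140 - -1224728\right)\right) = 3239661 \left(\frac{-1111144 + 727^{2}}{3647364} + \left(2249140 + 1224728\right)\right) = 3239661 \left(\left(-1111144 + 528529\right) \frac{1}{3647364} + 3473868\right) = 3239661 \left(\left(-582615\right) \frac{1}{3647364} + 3473868\right) = 3239661 \left(- \frac{194205}{1215788} + 3473868\right) = 3239661 \cdot \frac{4223486833779}{1215788} = \frac{13682665579407308919}{1215788}$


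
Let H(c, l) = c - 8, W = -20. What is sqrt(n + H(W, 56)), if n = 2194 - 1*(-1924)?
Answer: sqrt(4090) ≈ 63.953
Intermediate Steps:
H(c, l) = -8 + c
n = 4118 (n = 2194 + 1924 = 4118)
sqrt(n + H(W, 56)) = sqrt(4118 + (-8 - 20)) = sqrt(4118 - 28) = sqrt(4090)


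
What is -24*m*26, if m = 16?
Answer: -9984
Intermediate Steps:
-24*m*26 = -24*16*26 = -384*26 = -9984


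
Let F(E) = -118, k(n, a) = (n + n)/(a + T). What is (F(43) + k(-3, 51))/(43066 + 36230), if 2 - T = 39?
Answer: -829/555072 ≈ -0.0014935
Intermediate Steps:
T = -37 (T = 2 - 1*39 = 2 - 39 = -37)
k(n, a) = 2*n/(-37 + a) (k(n, a) = (n + n)/(a - 37) = (2*n)/(-37 + a) = 2*n/(-37 + a))
(F(43) + k(-3, 51))/(43066 + 36230) = (-118 + 2*(-3)/(-37 + 51))/(43066 + 36230) = (-118 + 2*(-3)/14)/79296 = (-118 + 2*(-3)*(1/14))*(1/79296) = (-118 - 3/7)*(1/79296) = -829/7*1/79296 = -829/555072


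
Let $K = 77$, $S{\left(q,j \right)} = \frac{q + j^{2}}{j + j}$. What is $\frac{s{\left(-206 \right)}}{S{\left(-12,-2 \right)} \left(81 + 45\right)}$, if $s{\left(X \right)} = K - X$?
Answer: $\frac{283}{252} \approx 1.123$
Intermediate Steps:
$S{\left(q,j \right)} = \frac{q + j^{2}}{2 j}$
$s{\left(X \right)} = 77 - X$
$\frac{s{\left(-206 \right)}}{S{\left(-12,-2 \right)} \left(81 + 45\right)} = \frac{77 - -206}{\frac{-12 + \left(-2\right)^{2}}{2 \left(-2\right)} \left(81 + 45\right)} = \frac{77 + 206}{\frac{1}{2} \left(- \frac{1}{2}\right) \left(-12 + 4\right) 126} = \frac{283}{\frac{1}{2} \left(- \frac{1}{2}\right) \left(-8\right) 126} = \frac{283}{2 \cdot 126} = \frac{283}{252}$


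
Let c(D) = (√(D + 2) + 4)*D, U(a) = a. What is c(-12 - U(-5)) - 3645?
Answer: -3673 - 7*I*√5 ≈ -3673.0 - 15.652*I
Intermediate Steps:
c(D) = D*(4 + √(2 + D)) (c(D) = (√(2 + D) + 4)*D = (4 + √(2 + D))*D = D*(4 + √(2 + D)))
c(-12 - U(-5)) - 3645 = (-12 - 1*(-5))*(4 + √(2 + (-12 - 1*(-5)))) - 3645 = (-12 + 5)*(4 + √(2 + (-12 + 5))) - 3645 = -7*(4 + √(2 - 7)) - 3645 = -7*(4 + √(-5)) - 3645 = -7*(4 + I*√5) - 3645 = (-28 - 7*I*√5) - 3645 = -3673 - 7*I*√5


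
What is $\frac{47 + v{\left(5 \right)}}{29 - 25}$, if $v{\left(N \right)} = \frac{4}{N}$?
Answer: $\frac{239}{20} \approx 11.95$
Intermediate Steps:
$\frac{47 + v{\left(5 \right)}}{29 - 25} = \frac{47 + \frac{4}{5}}{29 - 25} = \frac{47 + 4 \cdot \frac{1}{5}}{4} = \left(47 + \frac{4}{5}\right) \frac{1}{4} = \frac{239}{5} \cdot \frac{1}{4} = \frac{239}{20}$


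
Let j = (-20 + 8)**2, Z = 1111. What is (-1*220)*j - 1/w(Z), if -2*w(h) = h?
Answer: -35196478/1111 ≈ -31680.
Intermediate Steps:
w(h) = -h/2
j = 144 (j = (-12)**2 = 144)
(-1*220)*j - 1/w(Z) = -1*220*144 - 1/((-1/2*1111)) = -220*144 - 1/(-1111/2) = -31680 - 1*(-2/1111) = -31680 + 2/1111 = -35196478/1111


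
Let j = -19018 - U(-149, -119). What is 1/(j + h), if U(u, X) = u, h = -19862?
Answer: -1/38731 ≈ -2.5819e-5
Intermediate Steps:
j = -18869 (j = -19018 - 1*(-149) = -19018 + 149 = -18869)
1/(j + h) = 1/(-18869 - 19862) = 1/(-38731) = -1/38731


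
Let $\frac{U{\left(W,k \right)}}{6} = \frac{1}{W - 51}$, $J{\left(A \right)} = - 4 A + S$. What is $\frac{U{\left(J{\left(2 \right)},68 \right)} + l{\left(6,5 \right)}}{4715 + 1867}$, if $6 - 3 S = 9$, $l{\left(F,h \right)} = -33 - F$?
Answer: $- \frac{391}{65820} \approx -0.0059404$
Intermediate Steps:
$S = -1$ ($S = 2 - 3 = -1$)
$J{\left(A \right)} = -1 - 4 A$ ($J{\left(A \right)} = - 4 A - 1 = -1 - 4 A$)
$U{\left(W,k \right)} = \frac{6}{-51 + W}$ ($U{\left(W,k \right)} = \frac{6}{W - 51} = \frac{6}{-51 + W}$)
$\frac{U{\left(J{\left(2 \right)},68 \right)} + l{\left(6,5 \right)}}{4715 + 1867} = \frac{\frac{6}{-51 - 9} - 39}{4715 + 1867} = \frac{\frac{6}{-51 - 9} - 39}{6582} = \left(\frac{6}{-51 - 9} - 39\right) \frac{1}{6582} = \left(\frac{6}{-60} - 39\right) \frac{1}{6582} = \left(6 \left(- \frac{1}{60}\right) - 39\right) \frac{1}{6582} = \left(- \frac{1}{10} - 39\right) \frac{1}{6582} = \left(- \frac{391}{10}\right) \frac{1}{6582} = - \frac{391}{65820}$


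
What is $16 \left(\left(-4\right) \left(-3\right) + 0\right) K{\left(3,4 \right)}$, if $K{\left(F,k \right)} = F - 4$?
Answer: $-192$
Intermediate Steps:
$K{\left(F,k \right)} = -4 + F$
$16 \left(\left(-4\right) \left(-3\right) + 0\right) K{\left(3,4 \right)} = 16 \left(\left(-4\right) \left(-3\right) + 0\right) \left(-4 + 3\right) = 16 \left(12 + 0\right) \left(-1\right) = 16 \cdot 12 \left(-1\right) = 192 \left(-1\right) = -192$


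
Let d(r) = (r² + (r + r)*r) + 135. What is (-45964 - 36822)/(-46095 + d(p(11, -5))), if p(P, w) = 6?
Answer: 41393/22926 ≈ 1.8055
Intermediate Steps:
d(r) = 135 + 3*r² (d(r) = (r² + (2*r)*r) + 135 = (r² + 2*r²) + 135 = 3*r² + 135 = 135 + 3*r²)
(-45964 - 36822)/(-46095 + d(p(11, -5))) = (-45964 - 36822)/(-46095 + (135 + 3*6²)) = -82786/(-46095 + (135 + 3*36)) = -82786/(-46095 + (135 + 108)) = -82786/(-46095 + 243) = -82786/(-45852) = -82786*(-1/45852) = 41393/22926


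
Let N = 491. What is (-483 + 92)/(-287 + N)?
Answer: -23/12 ≈ -1.9167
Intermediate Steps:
(-483 + 92)/(-287 + N) = (-483 + 92)/(-287 + 491) = -391/204 = -391*1/204 = -23/12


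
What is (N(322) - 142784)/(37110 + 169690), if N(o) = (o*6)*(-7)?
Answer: -39077/51700 ≈ -0.75584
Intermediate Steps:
N(o) = -42*o (N(o) = (6*o)*(-7) = -42*o)
(N(322) - 142784)/(37110 + 169690) = (-42*322 - 142784)/(37110 + 169690) = (-13524 - 142784)/206800 = -156308*1/206800 = -39077/51700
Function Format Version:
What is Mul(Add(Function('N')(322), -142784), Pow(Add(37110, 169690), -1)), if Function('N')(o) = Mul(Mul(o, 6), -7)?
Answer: Rational(-39077, 51700) ≈ -0.75584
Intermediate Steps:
Function('N')(o) = Mul(-42, o) (Function('N')(o) = Mul(Mul(6, o), -7) = Mul(-42, o))
Mul(Add(Function('N')(322), -142784), Pow(Add(37110, 169690), -1)) = Mul(Add(Mul(-42, 322), -142784), Pow(Add(37110, 169690), -1)) = Mul(Add(-13524, -142784), Pow(206800, -1)) = Mul(-156308, Rational(1, 206800)) = Rational(-39077, 51700)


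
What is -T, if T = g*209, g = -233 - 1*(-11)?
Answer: 46398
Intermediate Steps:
g = -222 (g = -233 + 11 = -222)
T = -46398 (T = -222*209 = -46398)
-T = -1*(-46398) = 46398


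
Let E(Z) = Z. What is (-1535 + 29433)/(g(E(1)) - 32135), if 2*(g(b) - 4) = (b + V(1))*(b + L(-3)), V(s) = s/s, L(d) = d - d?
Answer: -13949/16065 ≈ -0.86829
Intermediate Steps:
L(d) = 0
V(s) = 1
g(b) = 4 + b*(1 + b)/2 (g(b) = 4 + ((b + 1)*(b + 0))/2 = 4 + ((1 + b)*b)/2 = 4 + (b*(1 + b))/2 = 4 + b*(1 + b)/2)
(-1535 + 29433)/(g(E(1)) - 32135) = (-1535 + 29433)/((4 + (1/2)*1 + (1/2)*1**2) - 32135) = 27898/((4 + 1/2 + (1/2)*1) - 32135) = 27898/((4 + 1/2 + 1/2) - 32135) = 27898/(5 - 32135) = 27898/(-32130) = 27898*(-1/32130) = -13949/16065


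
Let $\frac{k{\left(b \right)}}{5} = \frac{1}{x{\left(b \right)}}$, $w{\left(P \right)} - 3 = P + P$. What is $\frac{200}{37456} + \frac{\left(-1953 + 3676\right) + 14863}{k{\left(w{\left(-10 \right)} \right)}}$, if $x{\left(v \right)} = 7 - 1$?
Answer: $\frac{465934037}{23410} \approx 19903.0$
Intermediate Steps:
$w{\left(P \right)} = 3 + 2 P$ ($w{\left(P \right)} = 3 + \left(P + P\right) = 3 + 2 P$)
$x{\left(v \right)} = 6$ ($x{\left(v \right)} = 7 - 1 = 6$)
$k{\left(b \right)} = \frac{5}{6}$
$\frac{200}{37456} + \frac{\left(-1953 + 3676\right) + 14863}{k{\left(w{\left(-10 \right)} \right)}} = \frac{200}{37456} + \frac{\left(-1953 + 3676\right) + 14863}{\frac{5}{6}} = 200 \cdot \frac{1}{37456} + \left(1723 + 14863\right) \frac{6}{5} = \frac{25}{4682} + 16586 \cdot \frac{6}{5} = \frac{25}{4682} + \frac{99516}{5} = \frac{465934037}{23410}$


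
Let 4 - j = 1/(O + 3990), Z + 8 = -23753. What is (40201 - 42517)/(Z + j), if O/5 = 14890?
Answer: 181667040/1863499081 ≈ 0.097487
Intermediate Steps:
Z = -23761 (Z = -8 - 23753 = -23761)
O = 74450 (O = 5*14890 = 74450)
j = 313759/78440 (j = 4 - 1/(74450 + 3990) = 4 - 1/78440 = 313759/78440 ≈ 4.0000)
(40201 - 42517)/(Z + j) = (40201 - 42517)/(-23761 + 313759/78440) = -2316/(-1863499081/78440) = -2316*(-78440/1863499081) = 181667040/1863499081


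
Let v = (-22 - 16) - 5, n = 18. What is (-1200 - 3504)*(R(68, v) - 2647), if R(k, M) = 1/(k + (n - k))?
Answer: 37353680/3 ≈ 1.2451e+7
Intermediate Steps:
v = -43 (v = -38 - 5 = -43)
R(k, M) = 1/18 (R(k, M) = 1/(k + (18 - k)) = 1/18)
(-1200 - 3504)*(R(68, v) - 2647) = (-1200 - 3504)*(1/18 - 2647) = -4704*(-47645/18) = 37353680/3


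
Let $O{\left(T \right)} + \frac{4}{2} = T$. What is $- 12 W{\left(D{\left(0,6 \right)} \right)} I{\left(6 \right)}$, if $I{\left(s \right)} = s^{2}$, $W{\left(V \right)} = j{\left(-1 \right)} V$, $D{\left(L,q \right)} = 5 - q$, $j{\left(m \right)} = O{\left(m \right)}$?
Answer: $-1296$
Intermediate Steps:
$O{\left(T \right)} = -2 + T$
$j{\left(m \right)} = -2 + m$
$W{\left(V \right)} = - 3 V$ ($W{\left(V \right)} = \left(-2 - 1\right) V = - 3 V$)
$- 12 W{\left(D{\left(0,6 \right)} \right)} I{\left(6 \right)} = - 12 \left(- 3 \left(5 - 6\right)\right) 6^{2} = - 12 \left(- 3 \left(5 - 6\right)\right) 36 = - 12 \left(\left(-3\right) \left(-1\right)\right) 36 = \left(-12\right) 3 \cdot 36 = \left(-36\right) 36 = -1296$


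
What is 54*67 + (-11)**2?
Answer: 3739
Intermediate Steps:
54*67 + (-11)**2 = 3618 + 121 = 3739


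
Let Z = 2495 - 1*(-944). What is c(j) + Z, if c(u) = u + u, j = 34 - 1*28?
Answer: 3451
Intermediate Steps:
Z = 3439 (Z = 2495 + 944 = 3439)
j = 6 (j = 34 - 28 = 6)
c(u) = 2*u
c(j) + Z = 2*6 + 3439 = 12 + 3439 = 3451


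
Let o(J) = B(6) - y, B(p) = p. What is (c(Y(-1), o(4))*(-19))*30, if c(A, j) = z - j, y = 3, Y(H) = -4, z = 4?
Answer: -570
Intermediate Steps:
o(J) = 3 (o(J) = 6 - 1*3 = 6 - 3 = 3)
c(A, j) = 4 - j
(c(Y(-1), o(4))*(-19))*30 = ((4 - 1*3)*(-19))*30 = ((4 - 3)*(-19))*30 = (1*(-19))*30 = -19*30 = -570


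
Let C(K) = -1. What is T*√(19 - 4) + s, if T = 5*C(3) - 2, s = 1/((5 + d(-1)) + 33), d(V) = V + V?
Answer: 1/36 - 7*√15 ≈ -27.083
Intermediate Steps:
d(V) = 2*V
s = 1/36 (s = 1/((5 + 2*(-1)) + 33) = 1/((5 - 2) + 33) = 1/(3 + 33) = 1/36 ≈ 0.027778)
T = -7 (T = 5*(-1) - 2 = -5 - 2 = -7)
T*√(19 - 4) + s = -7*√(19 - 4) + 1/36 = -7*√15 + 1/36 = 1/36 - 7*√15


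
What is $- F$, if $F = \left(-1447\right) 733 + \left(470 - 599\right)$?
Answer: $1060780$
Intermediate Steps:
$F = -1060780$ ($F = -1060651 - 129 = -1060780$)
$- F = \left(-1\right) \left(-1060780\right) = 1060780$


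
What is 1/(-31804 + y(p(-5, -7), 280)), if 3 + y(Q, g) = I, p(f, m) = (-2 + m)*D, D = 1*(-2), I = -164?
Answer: -1/31971 ≈ -3.1278e-5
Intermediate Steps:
D = -2
p(f, m) = 4 - 2*m (p(f, m) = (-2 + m)*(-2) = 4 - 2*m)
y(Q, g) = -167 (y(Q, g) = -3 - 164 = -167)
1/(-31804 + y(p(-5, -7), 280)) = 1/(-31804 - 167) = 1/(-31971) = -1/31971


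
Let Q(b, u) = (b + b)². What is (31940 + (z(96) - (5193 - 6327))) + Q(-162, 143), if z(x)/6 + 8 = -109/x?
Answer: 2207923/16 ≈ 1.3800e+5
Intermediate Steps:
z(x) = -48 - 654/x (z(x) = -48 + 6*(-109/x) = -48 - 654/x)
Q(b, u) = 4*b² (Q(b, u) = (2*b)² = 4*b²)
(31940 + (z(96) - (5193 - 6327))) + Q(-162, 143) = (31940 + ((-48 - 654/96) - (5193 - 6327))) + 4*(-162)² = (31940 + ((-48 - 654*1/96) - 1*(-1134))) + 4*26244 = (31940 + ((-48 - 109/16) + 1134)) + 104976 = (31940 + (-877/16 + 1134)) + 104976 = (31940 + 17267/16) + 104976 = 528307/16 + 104976 = 2207923/16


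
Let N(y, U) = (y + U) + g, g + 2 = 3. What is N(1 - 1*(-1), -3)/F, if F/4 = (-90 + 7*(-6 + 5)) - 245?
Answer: 0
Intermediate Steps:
g = 1 (g = -2 + 3 = 1)
N(y, U) = 1 + U + y (N(y, U) = (y + U) + 1 = (U + y) + 1 = 1 + U + y)
F = -1368 (F = 4*((-90 + 7*(-6 + 5)) - 245) = 4*((-90 + 7*(-1)) - 245) = 4*((-90 - 7) - 245) = 4*(-97 - 245) = 4*(-342) = -1368)
N(1 - 1*(-1), -3)/F = (1 - 3 + (1 - 1*(-1)))/(-1368) = (1 - 3 + (1 + 1))*(-1/1368) = (1 - 3 + 2)*(-1/1368) = 0*(-1/1368) = 0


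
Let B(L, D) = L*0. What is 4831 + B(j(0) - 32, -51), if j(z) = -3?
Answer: 4831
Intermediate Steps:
B(L, D) = 0
4831 + B(j(0) - 32, -51) = 4831 + 0 = 4831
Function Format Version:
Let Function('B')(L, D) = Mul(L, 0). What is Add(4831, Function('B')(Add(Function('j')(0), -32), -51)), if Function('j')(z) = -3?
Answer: 4831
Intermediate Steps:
Function('B')(L, D) = 0
Add(4831, Function('B')(Add(Function('j')(0), -32), -51)) = Add(4831, 0) = 4831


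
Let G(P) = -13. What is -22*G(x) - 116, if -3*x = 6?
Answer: 170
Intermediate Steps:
x = -2 (x = -⅓*6 = -2)
-22*G(x) - 116 = -22*(-13) - 116 = 286 - 116 = 170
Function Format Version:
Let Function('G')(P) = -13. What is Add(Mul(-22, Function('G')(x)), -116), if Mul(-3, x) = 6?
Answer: 170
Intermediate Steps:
x = -2 (x = Mul(Rational(-1, 3), 6) = -2)
Add(Mul(-22, Function('G')(x)), -116) = Add(Mul(-22, -13), -116) = Add(286, -116) = 170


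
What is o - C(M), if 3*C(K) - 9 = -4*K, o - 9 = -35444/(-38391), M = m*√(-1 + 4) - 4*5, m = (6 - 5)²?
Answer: -757970/38391 + 4*√3/3 ≈ -17.434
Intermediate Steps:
m = 1 (m = 1² = 1)
M = -20 + √3 (M = 1*√(-1 + 4) - 4*5 = 1*√3 - 20 = √3 - 20 = -20 + √3 ≈ -18.268)
o = 380963/38391 (o = 9 - 35444/(-38391) = 9 - 35444*(-1/38391) = 9 + 35444/38391 = 380963/38391 ≈ 9.9232)
C(K) = 3 - 4*K/3 (C(K) = 3 + (-4*K)/3 = 3 - 4*K/3)
o - C(M) = 380963/38391 - (3 - 4*(-20 + √3)/3) = 380963/38391 - (3 + (80/3 - 4*√3/3)) = 380963/38391 - (89/3 - 4*√3/3) = 380963/38391 + (-89/3 + 4*√3/3) = -757970/38391 + 4*√3/3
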